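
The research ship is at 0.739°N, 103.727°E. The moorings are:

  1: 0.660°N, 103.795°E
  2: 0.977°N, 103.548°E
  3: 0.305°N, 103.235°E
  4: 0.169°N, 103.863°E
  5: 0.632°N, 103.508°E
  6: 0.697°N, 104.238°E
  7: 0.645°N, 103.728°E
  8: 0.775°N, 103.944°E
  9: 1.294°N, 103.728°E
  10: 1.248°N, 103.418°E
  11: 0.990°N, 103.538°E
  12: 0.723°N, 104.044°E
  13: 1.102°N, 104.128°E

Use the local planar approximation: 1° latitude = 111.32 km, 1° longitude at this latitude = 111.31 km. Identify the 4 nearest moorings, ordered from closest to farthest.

Distances from 0.739°N, 103.727°E:
1: 11.603 km
2: 33.150 km
3: 73.029 km
4: 65.233 km
5: 27.131 km
6: 57.071 km
7: 10.465 km
8: 24.484 km
9: 61.783 km
10: 66.284 km
11: 34.976 km
12: 35.330 km
13: 60.210 km
Sorted: 7 (10.465 km) < 1 (11.603 km) < 8 (24.484 km) < 5 (27.131 km) < 2 (33.150 km) < 11 (34.976 km) < …

7, 1, 8, 5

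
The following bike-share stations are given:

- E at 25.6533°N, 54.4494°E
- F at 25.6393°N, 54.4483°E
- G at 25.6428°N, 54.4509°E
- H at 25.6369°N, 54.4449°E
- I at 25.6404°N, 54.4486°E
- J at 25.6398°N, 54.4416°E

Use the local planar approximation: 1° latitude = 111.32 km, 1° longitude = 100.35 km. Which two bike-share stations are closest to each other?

F and I

Pairwise distances:
E–F: √((-0.0140·111.32)² + (-0.0011·100.35)²) = √(2.428860 + 0.012185) = 1.5624 km
E–G: √((-0.0105·111.32)² + (0.0015·100.35)²) = √(1.366234 + 0.022658) = 1.1785 km
E–H: √((-0.0164·111.32)² + (-0.0045·100.35)²) = √(3.332991 + 0.203920) = 1.8807 km
E–I: √((-0.0129·111.32)² + (-0.0008·100.35)²) = √(2.062176 + 0.006445) = 1.4383 km
E–J: √((-0.0135·111.32)² + (-0.0078·100.35)²) = √(2.258468 + 0.612666) = 1.6944 km
F–G: √((0.0035·111.32)² + (0.0026·100.35)²) = √(0.151804 + 0.068074) = 0.4689 km
F–H: √((-0.0024·111.32)² + (-0.0034·100.35)²) = √(0.071379 + 0.116411) = 0.4333 km
F–I: √((0.0011·111.32)² + (0.0003·100.35)²) = √(0.014994 + 0.000906) = 0.1261 km
F–J: √((0.0005·111.32)² + (-0.0067·100.35)²) = √(0.003098 + 0.452048) = 0.6746 km
G–H: √((-0.0059·111.32)² + (-0.0060·100.35)²) = √(0.431370 + 0.362524) = 0.8910 km
G–I: √((-0.0024·111.32)² + (-0.0023·100.35)²) = √(0.071379 + 0.053271) = 0.3531 km
G–J: √((-0.0030·111.32)² + (-0.0093·100.35)²) = √(0.111529 + 0.870965) = 0.9912 km
H–I: √((0.0035·111.32)² + (0.0037·100.35)²) = √(0.151804 + 0.137860) = 0.5382 km
H–J: √((0.0029·111.32)² + (-0.0033·100.35)²) = √(0.104218 + 0.109664) = 0.4625 km
I–J: √((-0.0006·111.32)² + (-0.0070·100.35)²) = √(0.004461 + 0.493436) = 0.7056 km
Closest pair: F–I at 0.1261 km.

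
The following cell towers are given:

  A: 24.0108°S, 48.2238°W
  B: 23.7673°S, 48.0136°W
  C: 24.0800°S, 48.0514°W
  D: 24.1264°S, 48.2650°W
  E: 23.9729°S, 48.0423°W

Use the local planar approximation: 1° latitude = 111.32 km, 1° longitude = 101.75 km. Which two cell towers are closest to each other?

C and E

Pairwise distances:
C–E: 11.9583 km
A–D: 13.5342 km
A–E: 18.9434 km
A–C: 19.1586 km
C–D: 22.3392 km
B–E: 23.0729 km
D–E: 28.3804 km
A–B: 34.5282 km
B–C: 35.0216 km
B–D: 47.4588 km
Closest pair: C–E at 11.9583 km.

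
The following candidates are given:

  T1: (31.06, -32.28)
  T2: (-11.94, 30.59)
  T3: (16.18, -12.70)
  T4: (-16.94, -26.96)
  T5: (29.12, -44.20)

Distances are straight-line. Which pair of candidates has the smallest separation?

T1 and T5

Pairwise distances:
T1–T5: √((-1.94)² + (-11.92)²) = √(3.7636 + 142.0864) = 12.08
T1–T3: √((-14.88)² + (19.58)²) = √(221.4144 + 383.3764) = 24.59
T3–T5: √((12.94)² + (-31.50)²) = √(167.4436 + 992.2500) = 34.05
T3–T4: √((-33.12)² + (-14.26)²) = √(1096.9344 + 203.3476) = 36.06
T1–T4: √((-48.00)² + (5.32)²) = √(2304.0000 + 28.3024) = 48.29
T4–T5: √((46.06)² + (-17.24)²) = √(2121.5236 + 297.2176) = 49.18
T2–T3: √((28.12)² + (-43.29)²) = √(790.7344 + 1874.0241) = 51.62
T2–T4: √((-5.00)² + (-57.55)²) = √(25.0000 + 3312.0025) = 57.77
T1–T2: √((-43.00)² + (62.87)²) = √(1849.0000 + 3952.6369) = 76.17
T2–T5: √((41.06)² + (-74.79)²) = √(1685.9236 + 5593.5441) = 85.32
Closest pair: T1–T5 at 12.08.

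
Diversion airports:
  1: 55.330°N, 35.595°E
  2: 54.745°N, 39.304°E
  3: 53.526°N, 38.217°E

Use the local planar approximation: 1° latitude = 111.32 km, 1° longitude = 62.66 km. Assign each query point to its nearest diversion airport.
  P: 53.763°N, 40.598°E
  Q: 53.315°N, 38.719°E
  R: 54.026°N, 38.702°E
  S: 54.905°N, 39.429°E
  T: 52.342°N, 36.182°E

P→2; Q→3; R→3; S→2; T→3

P at 53.763°N, 40.598°E:
  1: √((1.567·111.32)² + (-5.003·62.66)²) = √(30428.76935 + 98274.71360) = 358.753 km
  2: √((0.982·111.32)² + (-1.294·62.66)²) = √(11950.04033 + 6574.29721) = 136.104 km
  3: √((-0.237·111.32)² + (-2.381·62.66)²) = √(696.05425 + 22258.68851) = 151.508 km
  → nearest: 2 (136.104 km)
Q at 53.315°N, 38.719°E:
  1: √((2.015·111.32)² + (-3.124·62.66)²) = √(50314.88638 + 38317.99986) = 297.713 km
  2: √((1.430·111.32)² + (0.585·62.66)²) = √(25340.69199 + 1343.66967) = 163.353 km
  3: √((0.211·111.32)² + (-0.502·62.66)²) = √(551.71057 + 989.43716) = 39.257 km
  → nearest: 3 (39.257 km)
R at 54.026°N, 38.702°E:
  1: √((1.304·111.32)² + (-3.107·62.66)²) = √(21071.79721 + 37902.10126) = 242.845 km
  2: √((0.719·111.32)² + (0.602·62.66)²) = √(6406.25433 + 1422.89798) = 88.482 km
  3: √((-0.500·111.32)² + (-0.485·62.66)²) = √(3098.03560 + 923.55818) = 63.416 km
  → nearest: 3 (63.416 km)
S at 54.905°N, 39.429°E:
  1: √((0.425·111.32)² + (-3.834·62.66)²) = √(2238.33072 + 57714.50805) = 244.853 km
  2: √((-0.160·111.32)² + (-0.125·62.66)²) = √(317.23885 + 61.34806) = 19.457 km
  3: √((-1.379·111.32)² + (-1.212·62.66)²) = √(23565.40607 + 5767.47898) = 171.268 km
  → nearest: 2 (19.457 km)
T at 52.342°N, 36.182°E:
  1: √((2.988·111.32)² + (-0.587·62.66)²) = √(110638.83182 + 1352.87286) = 334.652 km
  2: √((2.403·111.32)² + (3.122·62.66)²) = √(71557.29860 + 38268.95283) = 331.400 km
  3: √((1.184·111.32)² + (2.035·62.66)²) = √(17371.99918 + 16259.59067) = 183.389 km
  → nearest: 3 (183.389 km)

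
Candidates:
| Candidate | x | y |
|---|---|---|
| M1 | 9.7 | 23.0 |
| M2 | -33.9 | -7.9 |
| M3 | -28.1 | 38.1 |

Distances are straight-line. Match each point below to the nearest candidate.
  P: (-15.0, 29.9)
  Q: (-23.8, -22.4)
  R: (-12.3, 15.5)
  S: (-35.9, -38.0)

P→M3; Q→M2; R→M1; S→M2

P at (-15.0, 29.9):
  M1: √((24.7)² + (-6.9)²) = √(610.090 + 47.610) = 25.6
  M2: √((-18.9)² + (-37.8)²) = √(357.210 + 1428.840) = 42.3
  M3: √((-13.1)² + (8.2)²) = √(171.610 + 67.240) = 15.5
  → nearest: M3 (15.5)
Q at (-23.8, -22.4):
  M1: √((33.5)² + (45.4)²) = √(1122.250 + 2061.160) = 56.4
  M2: √((-10.1)² + (14.5)²) = √(102.010 + 210.250) = 17.7
  M3: √((-4.3)² + (60.5)²) = √(18.490 + 3660.250) = 60.7
  → nearest: M2 (17.7)
R at (-12.3, 15.5):
  M1: √((22.0)² + (7.5)²) = √(484.000 + 56.250) = 23.2
  M2: √((-21.6)² + (-23.4)²) = √(466.560 + 547.560) = 31.8
  M3: √((-15.8)² + (22.6)²) = √(249.640 + 510.760) = 27.6
  → nearest: M1 (23.2)
S at (-35.9, -38.0):
  M1: √((45.6)² + (61.0)²) = √(2079.360 + 3721.000) = 76.2
  M2: √((2.0)² + (30.1)²) = √(4.000 + 906.010) = 30.2
  M3: √((7.8)² + (76.1)²) = √(60.840 + 5791.210) = 76.5
  → nearest: M2 (30.2)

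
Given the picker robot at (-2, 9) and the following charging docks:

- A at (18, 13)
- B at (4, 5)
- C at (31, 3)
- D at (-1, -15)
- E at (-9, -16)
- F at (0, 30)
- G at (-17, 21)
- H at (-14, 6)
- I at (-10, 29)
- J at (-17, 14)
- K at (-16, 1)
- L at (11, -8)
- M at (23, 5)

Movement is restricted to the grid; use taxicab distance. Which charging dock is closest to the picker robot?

B

Distances from (-2, 9):
A: |20| + |4| = 20 + 4 = 24
B: |6| + |-4| = 6 + 4 = 10
C: |33| + |-6| = 33 + 6 = 39
D: |1| + |-24| = 1 + 24 = 25
E: |-7| + |-25| = 7 + 25 = 32
F: |2| + |21| = 2 + 21 = 23
G: |-15| + |12| = 15 + 12 = 27
H: |-12| + |-3| = 12 + 3 = 15
I: |-8| + |20| = 8 + 20 = 28
J: |-15| + |5| = 15 + 5 = 20
K: |-14| + |-8| = 14 + 8 = 22
L: |13| + |-17| = 13 + 17 = 30
M: |25| + |-4| = 25 + 4 = 29
Minimum: B at 10.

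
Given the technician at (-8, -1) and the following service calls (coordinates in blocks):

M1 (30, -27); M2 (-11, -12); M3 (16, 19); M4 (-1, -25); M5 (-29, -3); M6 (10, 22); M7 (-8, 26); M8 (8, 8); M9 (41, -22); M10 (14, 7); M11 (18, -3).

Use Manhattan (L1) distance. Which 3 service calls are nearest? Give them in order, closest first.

M2, M5, M8

Distances from (-8, -1):
M1: |38| + |-26| = 38 + 26 = 64 blocks
M2: |-3| + |-11| = 3 + 11 = 14 blocks
M3: |24| + |20| = 24 + 20 = 44 blocks
M4: |7| + |-24| = 7 + 24 = 31 blocks
M5: |-21| + |-2| = 21 + 2 = 23 blocks
M6: |18| + |23| = 18 + 23 = 41 blocks
M7: |0| + |27| = 0 + 27 = 27 blocks
M8: |16| + |9| = 16 + 9 = 25 blocks
M9: |49| + |-21| = 49 + 21 = 70 blocks
M10: |22| + |8| = 22 + 8 = 30 blocks
M11: |26| + |-2| = 26 + 2 = 28 blocks
Sorted: M2 (14 blocks) < M5 (23 blocks) < M8 (25 blocks) < M7 (27 blocks) < M11 (28 blocks) < …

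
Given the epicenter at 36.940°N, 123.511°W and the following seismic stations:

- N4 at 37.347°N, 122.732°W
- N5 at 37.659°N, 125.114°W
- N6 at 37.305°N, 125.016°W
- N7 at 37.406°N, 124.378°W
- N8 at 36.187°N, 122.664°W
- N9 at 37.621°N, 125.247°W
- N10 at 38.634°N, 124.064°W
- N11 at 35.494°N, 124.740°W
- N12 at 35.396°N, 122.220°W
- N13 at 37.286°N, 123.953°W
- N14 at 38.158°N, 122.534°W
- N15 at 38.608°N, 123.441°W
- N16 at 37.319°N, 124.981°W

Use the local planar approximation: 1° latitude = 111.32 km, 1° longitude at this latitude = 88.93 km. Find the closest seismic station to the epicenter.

Distances from 36.940°N, 123.511°W:
N4: √((0.407·111.32)² + (0.779·88.93)²) = √(2052.74600 + 4799.22930) = 82.777 km
N5: √((0.719·111.32)² + (-1.603·88.93)²) = √(6406.25433 + 20321.86815) = 163.487 km
N6: √((0.365·111.32)² + (-1.505·88.93)²) = √(1650.94317 + 17913.05191) = 139.871 km
N7: √((0.466·111.32)² + (-0.867·88.93)²) = √(2691.02808 + 5944.76621) = 92.929 km
N8: √((-0.753·111.32)² + (0.847·88.93)²) = √(7026.45627 + 5673.66129) = 112.695 km
N9: √((0.681·111.32)² + (-1.736·88.93)²) = √(5746.99235 + 23833.95013) = 171.991 km
N10: √((1.694·111.32)² + (-0.553·88.93)²) = √(35560.93795 + 2418.50421) = 194.883 km
N11: √((-1.446·111.32)² + (-1.229·88.93)²) = √(25910.92882 + 11945.39047) = 194.567 km
N12: √((-1.544·111.32)² + (1.291·88.93)²) = √(29542.07438 + 13181.02152) = 206.696 km
N13: √((0.346·111.32)² + (-0.442·88.93)²) = √(1483.53772 + 1545.04497) = 55.033 km
N14: √((1.218·111.32)² + (0.977·88.93)²) = √(18384.04066 + 7548.93545) = 161.037 km
N15: √((1.668·111.32)² + (0.070·88.93)²) = √(34477.71600 + 38.75187) = 185.786 km
N16: √((0.379·111.32)² + (-1.470·88.93)²) = √(1780.01973 + 17089.57467) = 137.367 km
Minimum: N13 at 55.033 km.

N13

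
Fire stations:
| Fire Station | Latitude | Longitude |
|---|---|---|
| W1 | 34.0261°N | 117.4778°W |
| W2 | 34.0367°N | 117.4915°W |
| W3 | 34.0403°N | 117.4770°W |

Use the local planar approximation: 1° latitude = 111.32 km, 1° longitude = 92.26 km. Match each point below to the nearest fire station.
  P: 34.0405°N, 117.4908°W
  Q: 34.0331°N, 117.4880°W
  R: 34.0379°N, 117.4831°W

P→W2; Q→W2; R→W3

P at 34.0405°N, 117.4908°W:
  W1: 2.0020 km
  W2: 0.4279 km
  W3: 1.2734 km
  → nearest: W2 (0.4279 km)
Q at 34.0331°N, 117.4880°W:
  W1: 1.2218 km
  W2: 0.5147 km
  W3: 1.2932 km
  → nearest: W2 (0.5147 km)
R at 34.0379°N, 117.4831°W:
  W1: 1.4016 km
  W2: 0.7864 km
  W3: 0.6230 km
  → nearest: W3 (0.6230 km)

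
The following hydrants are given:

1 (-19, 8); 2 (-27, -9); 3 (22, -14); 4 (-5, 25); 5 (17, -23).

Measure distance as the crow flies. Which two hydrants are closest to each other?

3 and 5

Pairwise distances:
3–5: 10.3
1–2: 18.8
1–4: 22.0
2–4: 40.5
2–5: 46.2
1–3: 46.5
3–4: 47.4
1–5: 47.5
2–3: 49.3
4–5: 52.8
Closest pair: 3–5 at 10.3.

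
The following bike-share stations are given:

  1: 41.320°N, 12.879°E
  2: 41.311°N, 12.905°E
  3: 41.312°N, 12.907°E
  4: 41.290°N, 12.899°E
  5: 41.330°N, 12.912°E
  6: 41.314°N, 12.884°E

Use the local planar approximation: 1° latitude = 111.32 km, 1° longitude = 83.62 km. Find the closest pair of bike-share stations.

Pairwise distances:
1–2: 2.394 km
1–3: 2.505 km
1–4: 3.735 km
1–5: 2.976 km
1–6: 0.788 km
2–3: 0.201 km
2–4: 2.391 km
2–5: 2.195 km
2–6: 1.787 km
3–4: 2.539 km
3–5: 2.047 km
3–6: 1.936 km
4–5: 4.584 km
4–6: 2.951 km
5–6: 2.942 km
Closest pair: 2–3 at 0.201 km.

2 and 3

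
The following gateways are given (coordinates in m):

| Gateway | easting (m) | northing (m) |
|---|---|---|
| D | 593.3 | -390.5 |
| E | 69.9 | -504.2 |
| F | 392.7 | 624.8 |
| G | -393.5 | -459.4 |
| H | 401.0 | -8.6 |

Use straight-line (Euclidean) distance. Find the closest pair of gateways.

D and H

Pairwise distances:
D–H: 427.6 m
E–G: 465.6 m
D–E: 535.6 m
E–H: 596.0 m
F–H: 633.5 m
G–H: 913.5 m
D–G: 989.2 m
D–F: 1034.9 m
E–F: 1174.2 m
F–G: 1339.3 m
Closest pair: D–H at 427.6 m.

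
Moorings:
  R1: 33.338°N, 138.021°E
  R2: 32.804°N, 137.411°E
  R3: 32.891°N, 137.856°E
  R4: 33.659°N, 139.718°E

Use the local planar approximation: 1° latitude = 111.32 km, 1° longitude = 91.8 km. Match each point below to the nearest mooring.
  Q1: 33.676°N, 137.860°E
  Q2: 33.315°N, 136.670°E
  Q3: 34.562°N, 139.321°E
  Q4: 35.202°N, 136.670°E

Q1 at 33.676°N, 137.860°E:
  R1: √((-0.338·111.32)² + (0.161·91.8)²) = √(1415.72792 + 218.44249) = 40.425 km
  R2: √((-0.872·111.32)² + (-0.449·91.8)²) = √(9422.78681 + 1698.94001) = 105.460 km
  R3: √((-0.785·111.32)² + (-0.004·91.8)²) = √(7636.34795 + 0.13484) = 87.387 km
  R4: √((-0.017·111.32)² + (1.858·91.8)²) = √(3.58133 + 29092.21455) = 170.575 km
  → nearest: R1 (40.425 km)
Q2 at 33.315°N, 136.670°E:
  R1: √((0.023·111.32)² + (1.351·91.8)²) = √(6.55544 + 15381.40688) = 124.048 km
  R2: √((-0.511·111.32)² + (0.741·91.8)²) = √(3235.84862 + 4627.23737) = 88.674 km
  R3: √((-0.424·111.32)² + (1.186·91.8)²) = √(2227.80979 + 11853.72208) = 118.666 km
  R4: √((0.344·111.32)² + (3.048·91.8)²) = √(1466.43656 + 78291.62148) = 282.415 km
  → nearest: R2 (88.674 km)
Q3 at 34.562°N, 139.321°E:
  R1: √((-1.224·111.32)² + (-1.300·91.8)²) = √(18565.61033 + 14242.03560) = 181.129 km
  R2: √((-1.758·111.32)² + (-1.910·91.8)²) = √(38298.70918 + 30743.41424) = 262.759 km
  R3: √((-1.671·111.32)² + (-1.465·91.8)²) = √(34601.84809 + 18086.75317) = 229.540 km
  R4: √((-0.903·111.32)² + (0.397·91.8)²) = √(10104.66444 + 1328.20887) = 106.925 km
  → nearest: R4 (106.925 km)
Q4 at 35.202°N, 136.670°E:
  R1: √((-1.864·111.32)² + (1.351·91.8)²) = √(43056.44920 + 15381.40688) = 241.739 km
  R2: √((-2.398·111.32)² + (0.741·91.8)²) = √(71259.82523 + 4627.23737) = 275.476 km
  R3: √((-2.311·111.32)² + (1.186·91.8)²) = √(66182.97515 + 11853.72208) = 279.350 km
  R4: √((-1.543·111.32)² + (3.048·91.8)²) = √(29503.81984 + 78291.62148) = 328.322 km
  → nearest: R1 (241.739 km)

Q1→R1; Q2→R2; Q3→R4; Q4→R1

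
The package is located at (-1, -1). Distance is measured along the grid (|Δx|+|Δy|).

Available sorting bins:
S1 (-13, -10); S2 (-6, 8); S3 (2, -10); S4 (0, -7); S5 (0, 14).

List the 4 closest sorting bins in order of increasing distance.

Distances from (-1, -1):
S1: |-12| + |-9| = 12 + 9 = 21
S2: |-5| + |9| = 5 + 9 = 14
S3: |3| + |-9| = 3 + 9 = 12
S4: |1| + |-6| = 1 + 6 = 7
S5: |1| + |15| = 1 + 15 = 16
Sorted: S4 (7) < S3 (12) < S2 (14) < S5 (16) < S1 (21)

S4, S3, S2, S5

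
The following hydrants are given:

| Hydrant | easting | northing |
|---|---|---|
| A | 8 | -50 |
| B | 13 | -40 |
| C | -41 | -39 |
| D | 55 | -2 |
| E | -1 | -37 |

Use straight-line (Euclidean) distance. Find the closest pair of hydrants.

A and B

Pairwise distances:
A–B: √((5)² + (10)²) = √(25.000 + 100.000) = 11.2
A–C: √((-49)² + (11)²) = √(2401.000 + 121.000) = 50.2
A–D: √((47)² + (48)²) = √(2209.000 + 2304.000) = 67.2
A–E: √((-9)² + (13)²) = √(81.000 + 169.000) = 15.8
B–C: √((-54)² + (1)²) = √(2916.000 + 1.000) = 54.0
B–D: √((42)² + (38)²) = √(1764.000 + 1444.000) = 56.6
B–E: √((-14)² + (3)²) = √(196.000 + 9.000) = 14.3
C–D: √((96)² + (37)²) = √(9216.000 + 1369.000) = 102.9
C–E: √((40)² + (2)²) = √(1600.000 + 4.000) = 40.0
D–E: √((-56)² + (-35)²) = √(3136.000 + 1225.000) = 66.0
Closest pair: A–B at 11.2.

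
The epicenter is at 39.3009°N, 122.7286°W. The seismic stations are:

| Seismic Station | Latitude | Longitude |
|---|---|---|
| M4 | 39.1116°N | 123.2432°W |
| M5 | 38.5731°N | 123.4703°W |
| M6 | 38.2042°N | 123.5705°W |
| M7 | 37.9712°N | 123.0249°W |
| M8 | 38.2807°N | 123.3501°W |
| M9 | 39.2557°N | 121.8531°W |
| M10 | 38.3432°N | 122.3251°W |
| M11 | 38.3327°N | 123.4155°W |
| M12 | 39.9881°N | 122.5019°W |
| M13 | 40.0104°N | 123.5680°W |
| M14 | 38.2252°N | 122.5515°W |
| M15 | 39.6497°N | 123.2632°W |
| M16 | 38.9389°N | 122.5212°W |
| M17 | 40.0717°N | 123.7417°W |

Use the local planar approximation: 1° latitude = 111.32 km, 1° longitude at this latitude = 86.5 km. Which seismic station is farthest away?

Distances from 39.3009°N, 122.7286°W:
M4: √((-0.1893·111.32)² + (-0.5146·86.5)²) = √(444.066103 + 1981.398266) = 49.2490 km
M5: √((-0.7278·111.32)² + (-0.7417·86.5)²) = √(6564.029102 + 4116.127065) = 103.3448 km
M6: √((-1.0967·111.32)² + (-0.8419·86.5)²) = √(14904.660301 + 5303.385953) = 142.1550 km
M7: √((-1.3297·111.32)² + (-0.2963·86.5)²) = √(21910.572877 + 656.894337) = 150.2247 km
M8: √((-1.0202·111.32)² + (-0.6215·86.5)²) = √(12897.841443 + 2890.110720) = 125.6501 km
M9: √((-0.0452·111.32)² + (0.8755·86.5)²) = √(25.317643 + 5735.146496) = 75.8977 km
M10: √((-0.9577·111.32)² + (0.4035·86.5)²) = √(11365.940289 + 1218.201958) = 112.1791 km
M11: √((-0.9682·111.32)² + (-0.6869·86.5)²) = √(11616.533573 + 3530.362064) = 123.0727 km
M12: √((0.6872·111.32)² + (0.2267·86.5)²) = √(5852.112913 + 384.534451) = 78.9724 km
M13: √((0.7095·111.32)² + (-0.8394·86.5)²) = √(6238.083661 + 5271.936186) = 107.2848 km
M14: √((-1.0757·111.32)² + (0.1771·86.5)²) = √(14339.325807 + 234.676357) = 120.7228 km
M15: √((0.3488·111.32)² + (-0.5346·86.5)²) = √(1507.645889 + 2138.405800) = 60.3825 km
M16: √((-0.3620·111.32)² + (0.2074·86.5)²) = √(1623.915909 + 321.847188) = 44.1108 km
M17: √((0.7708·111.32)² + (-1.0131·86.5)²) = √(7362.576279 + 7679.568979) = 122.6464 km
Maximum: M7 at 150.2247 km.

M7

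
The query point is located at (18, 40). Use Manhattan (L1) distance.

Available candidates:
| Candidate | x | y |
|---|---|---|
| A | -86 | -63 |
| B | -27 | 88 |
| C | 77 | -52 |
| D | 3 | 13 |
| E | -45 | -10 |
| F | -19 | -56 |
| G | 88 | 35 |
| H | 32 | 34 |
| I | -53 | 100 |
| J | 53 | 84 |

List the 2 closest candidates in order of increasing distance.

Distances from (18, 40):
A: |-104| + |-103| = 104 + 103 = 207
B: |-45| + |48| = 45 + 48 = 93
C: |59| + |-92| = 59 + 92 = 151
D: |-15| + |-27| = 15 + 27 = 42
E: |-63| + |-50| = 63 + 50 = 113
F: |-37| + |-96| = 37 + 96 = 133
G: |70| + |-5| = 70 + 5 = 75
H: |14| + |-6| = 14 + 6 = 20
I: |-71| + |60| = 71 + 60 = 131
J: |35| + |44| = 35 + 44 = 79
Sorted: H (20) < D (42) < G (75) < J (79) < …

H, D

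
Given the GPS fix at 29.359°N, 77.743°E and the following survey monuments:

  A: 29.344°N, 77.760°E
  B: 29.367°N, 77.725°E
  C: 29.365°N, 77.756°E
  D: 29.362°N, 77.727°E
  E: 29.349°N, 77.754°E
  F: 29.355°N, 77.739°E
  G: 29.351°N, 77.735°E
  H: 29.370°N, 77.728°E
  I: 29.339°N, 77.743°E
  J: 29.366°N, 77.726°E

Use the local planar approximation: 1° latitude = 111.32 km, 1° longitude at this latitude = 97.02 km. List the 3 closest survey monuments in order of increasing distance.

F, G, C

Distances from 29.359°N, 77.743°E:
A: √((-0.015·111.32)² + (0.017·97.02)²) = √(2.78823 + 2.72032) = 2.347 km
B: √((0.008·111.32)² + (-0.018·97.02)²) = √(0.79310 + 3.04977) = 1.960 km
C: √((0.006·111.32)² + (0.013·97.02)²) = √(0.44612 + 1.59078) = 1.427 km
D: √((0.003·111.32)² + (-0.016·97.02)²) = √(0.11153 + 2.40970) = 1.588 km
E: √((-0.010·111.32)² + (0.011·97.02)²) = √(1.23921 + 1.13896) = 1.542 km
F: √((-0.004·111.32)² + (-0.004·97.02)²) = √(0.19827 + 0.15061) = 0.591 km
G: √((-0.008·111.32)² + (-0.008·97.02)²) = √(0.79310 + 0.60242) = 1.181 km
H: √((0.011·111.32)² + (-0.015·97.02)²) = √(1.49945 + 2.11790) = 1.902 km
I: √((-0.020·111.32)² + (0.000·97.02)²) = √(4.95686 + 0.00000) = 2.226 km
J: √((0.007·111.32)² + (-0.017·97.02)²) = √(0.60721 + 2.72032) = 1.824 km
Sorted: F (0.591 km) < G (1.181 km) < C (1.427 km) < E (1.542 km) < D (1.588 km) < …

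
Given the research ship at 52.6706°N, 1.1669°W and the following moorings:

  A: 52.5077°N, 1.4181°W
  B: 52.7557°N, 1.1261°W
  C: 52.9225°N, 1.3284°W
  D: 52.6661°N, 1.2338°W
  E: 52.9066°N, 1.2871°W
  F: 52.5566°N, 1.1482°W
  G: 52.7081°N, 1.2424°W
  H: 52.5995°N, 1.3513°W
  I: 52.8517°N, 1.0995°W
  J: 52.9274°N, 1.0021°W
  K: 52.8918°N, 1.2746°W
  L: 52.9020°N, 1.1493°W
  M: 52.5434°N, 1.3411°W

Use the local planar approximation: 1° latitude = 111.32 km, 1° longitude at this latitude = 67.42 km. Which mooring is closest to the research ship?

D

Distances from 52.6706°N, 1.1669°W:
A: 24.8127 km
B: 9.8646 km
C: 30.0813 km
D: 4.5381 km
E: 27.4930 km
F: 12.7530 km
G: 6.5831 km
H: 14.7379 km
I: 20.6658 km
J: 30.6703 km
K: 25.6723 km
L: 25.7868 km
M: 18.3967 km
Minimum: D at 4.5381 km.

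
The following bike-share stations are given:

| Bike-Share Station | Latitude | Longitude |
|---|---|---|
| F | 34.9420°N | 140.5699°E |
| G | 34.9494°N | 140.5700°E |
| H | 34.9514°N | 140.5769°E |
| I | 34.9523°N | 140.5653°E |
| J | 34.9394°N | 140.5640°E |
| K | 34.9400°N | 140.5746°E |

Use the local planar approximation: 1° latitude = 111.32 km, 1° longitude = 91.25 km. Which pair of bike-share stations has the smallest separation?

F and K

Pairwise distances:
F–G: √((0.0074·111.32)² + (0.0001·91.25)²) = √(0.678594 + 0.000083) = 0.8238 km
F–H: √((0.0094·111.32)² + (0.0070·91.25)²) = √(1.094970 + 0.408002) = 1.2260 km
F–I: √((0.0103·111.32)² + (-0.0046·91.25)²) = √(1.314682 + 0.176190) = 1.2210 km
F–J: √((-0.0026·111.32)² + (-0.0059·91.25)²) = √(0.083771 + 0.289848) = 0.6112 km
F–K: √((-0.0020·111.32)² + (0.0047·91.25)²) = √(0.049569 + 0.183934) = 0.4832 km
G–H: √((0.0020·111.32)² + (0.0069·91.25)²) = √(0.049569 + 0.396428) = 0.6678 km
G–I: √((0.0029·111.32)² + (-0.0047·91.25)²) = √(0.104218 + 0.183934) = 0.5368 km
G–J: √((-0.0100·111.32)² + (-0.0060·91.25)²) = √(1.239214 + 0.299756) = 1.2406 km
G–K: √((-0.0094·111.32)² + (0.0046·91.25)²) = √(1.094970 + 0.176190) = 1.1275 km
H–I: √((0.0009·111.32)² + (-0.0116·91.25)²) = √(0.010038 + 1.120422) = 1.0632 km
H–J: √((-0.0120·111.32)² + (-0.0129·91.25)²) = √(1.784469 + 1.385623) = 1.7805 km
H–K: √((-0.0114·111.32)² + (-0.0023·91.25)²) = √(1.610483 + 0.044048) = 1.2863 km
I–J: √((-0.0129·111.32)² + (-0.0013·91.25)²) = √(2.062176 + 0.014072) = 1.4409 km
I–K: √((-0.0123·111.32)² + (0.0093·91.25)²) = √(1.874807 + 0.720164) = 1.6109 km
J–K: √((0.0006·111.32)² + (0.0106·91.25)²) = √(0.004461 + 0.935573) = 0.9696 km
Closest pair: F–K at 0.4832 km.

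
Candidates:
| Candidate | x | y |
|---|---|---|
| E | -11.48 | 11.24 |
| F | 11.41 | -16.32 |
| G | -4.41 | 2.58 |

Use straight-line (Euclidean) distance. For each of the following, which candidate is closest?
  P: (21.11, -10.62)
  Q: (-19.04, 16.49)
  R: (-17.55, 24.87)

P→F; Q→E; R→E

P at (21.11, -10.62):
  E: 39.24
  F: 11.25
  G: 28.73
  → nearest: F (11.25)
Q at (-19.04, 16.49):
  E: 9.20
  F: 44.76
  G: 20.19
  → nearest: E (9.20)
R at (-17.55, 24.87):
  E: 14.92
  F: 50.35
  G: 25.87
  → nearest: E (14.92)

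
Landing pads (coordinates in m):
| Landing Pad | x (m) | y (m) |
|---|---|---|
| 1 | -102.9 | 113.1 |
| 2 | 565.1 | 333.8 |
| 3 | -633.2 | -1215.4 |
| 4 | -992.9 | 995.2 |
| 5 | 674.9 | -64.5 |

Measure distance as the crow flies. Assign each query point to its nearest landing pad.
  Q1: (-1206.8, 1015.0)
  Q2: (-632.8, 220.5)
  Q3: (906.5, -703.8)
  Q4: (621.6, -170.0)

Q1→4; Q2→1; Q3→5; Q4→5

Q1 at (-1206.8, 1015.0):
  1: 1425.5 m
  2: 1898.3 m
  3: 2303.0 m
  4: 214.8 m
  5: 2169.4 m
  → nearest: 4 (214.8 m)
Q2 at (-632.8, 220.5):
  1: 540.7 m
  2: 1203.2 m
  3: 1435.9 m
  4: 854.3 m
  5: 1338.4 m
  → nearest: 1 (540.7 m)
Q3 at (906.5, -703.8):
  1: 1298.5 m
  2: 1092.3 m
  3: 1622.5 m
  4: 2548.4 m
  5: 680.0 m
  → nearest: 5 (680.0 m)
Q4 at (621.6, -170.0):
  1: 777.8 m
  2: 507.0 m
  3: 1633.2 m
  4: 1991.1 m
  5: 118.2 m
  → nearest: 5 (118.2 m)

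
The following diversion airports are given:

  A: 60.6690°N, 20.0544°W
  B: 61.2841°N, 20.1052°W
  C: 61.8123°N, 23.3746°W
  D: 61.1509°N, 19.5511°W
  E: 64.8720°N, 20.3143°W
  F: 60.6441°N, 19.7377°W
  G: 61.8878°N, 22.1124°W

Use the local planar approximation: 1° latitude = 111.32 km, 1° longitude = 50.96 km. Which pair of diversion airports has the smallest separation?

A and F

Pairwise distances:
A–B: 68.5219 km
A–C: 211.7214 km
A–D: 59.4611 km
A–E: 468.0654 km
A–F: 16.3753 km
A–G: 171.4850 km
B–C: 176.6799 km
B–D: 31.8934 km
B–E: 399.5471 km
B–F: 73.6651 km
B–G: 122.3886 km
C–D: 208.2924 km
C–E: 374.6113 km
C–F: 226.4090 km
C–G: 64.8685 km
D–E: 416.0547 km
D–F: 57.2128 km
D–G: 154.1612 km
E–F: 471.5662 km
E–G: 344.6068 km
F–G: 183.8820 km
Closest pair: A–F at 16.3753 km.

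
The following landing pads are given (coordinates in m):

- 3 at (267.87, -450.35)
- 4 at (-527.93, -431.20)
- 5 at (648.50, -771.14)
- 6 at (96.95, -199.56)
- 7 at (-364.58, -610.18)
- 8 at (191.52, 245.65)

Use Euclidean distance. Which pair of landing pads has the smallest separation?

4 and 7

Pairwise distances:
3–4: √((-795.80)² + (19.15)²) = √(633297.6400 + 366.7225) = 796.03 m
3–5: √((380.63)² + (-320.79)²) = √(144879.1969 + 102906.2241) = 497.78 m
3–6: √((-170.92)² + (250.79)²) = √(29213.6464 + 62895.6241) = 303.50 m
3–7: √((-632.45)² + (-159.83)²) = √(399993.0025 + 25545.6289) = 652.33 m
3–8: √((-76.35)² + (696.00)²) = √(5829.3225 + 484416.0000) = 700.18 m
4–5: √((1176.43)² + (-339.94)²) = √(1383987.5449 + 115559.2036) = 1224.56 m
4–6: √((624.88)² + (231.64)²) = √(390475.0144 + 53657.0896) = 666.43 m
4–7: √((163.35)² + (-178.98)²) = √(26683.2225 + 32033.8404) = 242.32 m
4–8: √((719.45)² + (676.85)²) = √(517608.3025 + 458125.9225) = 987.79 m
5–6: √((-551.55)² + (571.58)²) = √(304207.4025 + 326703.6964) = 794.30 m
5–7: √((-1013.08)² + (160.96)²) = √(1026331.0864 + 25908.1216) = 1025.79 m
5–8: √((-456.98)² + (1016.79)²) = √(208830.7204 + 1033861.9041) = 1114.76 m
6–7: √((-461.53)² + (-410.62)²) = √(213009.9409 + 168608.7844) = 617.75 m
6–8: √((94.57)² + (445.21)²) = √(8943.4849 + 198211.9441) = 455.14 m
7–8: √((556.10)² + (855.83)²) = √(309247.2100 + 732444.9889) = 1020.63 m
Closest pair: 4–7 at 242.32 m.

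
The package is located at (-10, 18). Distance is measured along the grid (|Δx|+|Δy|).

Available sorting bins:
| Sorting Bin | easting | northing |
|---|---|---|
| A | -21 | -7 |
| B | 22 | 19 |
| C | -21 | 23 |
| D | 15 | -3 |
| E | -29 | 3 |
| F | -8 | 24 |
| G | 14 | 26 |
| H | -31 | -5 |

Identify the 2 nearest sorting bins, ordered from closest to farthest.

F, C

Distances from (-10, 18):
A: 36
B: 33
C: 16
D: 46
E: 34
F: 8
G: 32
H: 44
Sorted: F (8) < C (16) < G (32) < B (33) < …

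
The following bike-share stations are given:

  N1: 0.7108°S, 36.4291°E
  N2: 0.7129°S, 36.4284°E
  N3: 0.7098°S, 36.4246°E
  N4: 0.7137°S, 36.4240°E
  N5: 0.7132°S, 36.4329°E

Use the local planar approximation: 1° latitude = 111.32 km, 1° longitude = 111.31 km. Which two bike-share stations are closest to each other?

Pairwise distances:
N1–N2: 0.2464 km
N1–N3: 0.5131 km
N1–N4: 0.6531 km
N1–N5: 0.5003 km
N2–N3: 0.5459 km
N2–N4: 0.4978 km
N2–N5: 0.5020 km
N3–N4: 0.4393 km
N3–N5: 0.9984 km
N4–N5: 0.9922 km
Closest pair: N1–N2 at 0.2464 km.

N1 and N2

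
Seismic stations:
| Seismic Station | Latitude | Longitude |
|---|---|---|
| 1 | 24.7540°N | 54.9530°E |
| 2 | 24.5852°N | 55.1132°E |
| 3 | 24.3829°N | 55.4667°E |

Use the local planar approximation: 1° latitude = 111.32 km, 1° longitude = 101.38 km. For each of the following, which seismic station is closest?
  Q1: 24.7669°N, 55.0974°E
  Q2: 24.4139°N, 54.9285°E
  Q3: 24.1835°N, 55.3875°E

Q1→1; Q2→2; Q3→3

Q1 at 24.7669°N, 55.0974°E:
  1: 14.7095 km
  2: 20.2902 km
  3: 56.8245 km
  → nearest: 1 (14.7095 km)
Q2 at 24.4139°N, 54.9285°E:
  1: 37.9413 km
  2: 26.7255 km
  3: 54.6717 km
  → nearest: 2 (26.7255 km)
Q3 at 24.1835°N, 55.3875°E:
  1: 77.2893 km
  2: 52.6588 km
  3: 23.6048 km
  → nearest: 3 (23.6048 km)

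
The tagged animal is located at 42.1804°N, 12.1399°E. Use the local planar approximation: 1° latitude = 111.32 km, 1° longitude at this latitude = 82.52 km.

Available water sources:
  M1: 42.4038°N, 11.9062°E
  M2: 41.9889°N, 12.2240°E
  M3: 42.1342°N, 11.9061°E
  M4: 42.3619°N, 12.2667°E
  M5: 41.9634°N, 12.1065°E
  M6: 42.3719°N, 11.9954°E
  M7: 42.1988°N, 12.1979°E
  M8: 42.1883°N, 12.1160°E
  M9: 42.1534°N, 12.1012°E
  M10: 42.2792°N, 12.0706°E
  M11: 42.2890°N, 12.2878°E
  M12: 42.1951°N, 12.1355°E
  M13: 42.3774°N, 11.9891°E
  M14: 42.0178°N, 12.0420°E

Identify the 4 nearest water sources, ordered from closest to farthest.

M12, M8, M9, M7

Distances from 42.1804°N, 12.1399°E:
M1: √((0.2234·111.32)² + (-0.2337·82.52)²) = √(618.461590 + 371.908294) = 31.4701 km
M2: √((-0.1915·111.32)² + (0.0841·82.52)²) = √(454.447744 + 48.162656) = 22.4190 km
M3: √((-0.0462·111.32)² + (-0.2338·82.52)²) = √(26.450284 + 372.226640) = 19.9669 km
M4: √((0.1815·111.32)² + (0.1268·82.52)²) = √(408.225053 + 109.485586) = 22.7533 km
M5: √((-0.2170·111.32)² + (-0.0334·82.52)²) = √(583.533593 + 7.596462) = 24.3132 km
M6: √((0.1915·111.32)² + (-0.1445·82.52)²) = √(454.447744 + 142.185115) = 24.4261 km
M7: √((0.0184·111.32)² + (0.0580·82.52)²) = √(4.195484 + 22.907328) = 5.2060 km
M8: √((0.0079·111.32)² + (-0.0239·82.52)²) = √(0.773394 + 3.889683) = 2.1594 km
M9: √((-0.0270·111.32)² + (-0.0387·82.52)²) = √(9.033872 + 10.198596) = 4.3855 km
M10: √((0.0988·111.32)² + (-0.0693·82.52)²) = √(120.965155 + 32.702798) = 12.3963 km
M11: √((0.1086·111.32)² + (0.1479·82.52)²) = √(146.152432 + 148.954897) = 17.1787 km
M12: √((0.0147·111.32)² + (-0.0044·82.52)²) = √(2.677818 + 0.131833) = 1.6762 km
M13: √((0.1970·111.32)² + (-0.1508·82.52)²) = √(480.926654 + 154.853534) = 25.2147 km
M14: √((-0.1626·111.32)² + (-0.0979·82.52)²) = √(327.632879 + 65.265523) = 19.8217 km
Sorted: M12 (1.6762 km) < M8 (2.1594 km) < M9 (4.3855 km) < M7 (5.2060 km) < M10 (12.3963 km) < M11 (17.1787 km) < …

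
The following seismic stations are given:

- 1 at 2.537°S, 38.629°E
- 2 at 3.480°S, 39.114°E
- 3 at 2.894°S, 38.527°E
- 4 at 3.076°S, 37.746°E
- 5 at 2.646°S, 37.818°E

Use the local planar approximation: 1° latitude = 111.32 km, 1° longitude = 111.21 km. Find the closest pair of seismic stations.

1 and 3

Pairwise distances:
1–2: 118.021 km
1–3: 41.328 km
1–4: 115.079 km
1–5: 91.004 km
2–3: 92.287 km
2–4: 158.643 km
2–5: 171.442 km
3–4: 89.187 km
3–5: 83.541 km
4–5: 48.533 km
Closest pair: 1–3 at 41.328 km.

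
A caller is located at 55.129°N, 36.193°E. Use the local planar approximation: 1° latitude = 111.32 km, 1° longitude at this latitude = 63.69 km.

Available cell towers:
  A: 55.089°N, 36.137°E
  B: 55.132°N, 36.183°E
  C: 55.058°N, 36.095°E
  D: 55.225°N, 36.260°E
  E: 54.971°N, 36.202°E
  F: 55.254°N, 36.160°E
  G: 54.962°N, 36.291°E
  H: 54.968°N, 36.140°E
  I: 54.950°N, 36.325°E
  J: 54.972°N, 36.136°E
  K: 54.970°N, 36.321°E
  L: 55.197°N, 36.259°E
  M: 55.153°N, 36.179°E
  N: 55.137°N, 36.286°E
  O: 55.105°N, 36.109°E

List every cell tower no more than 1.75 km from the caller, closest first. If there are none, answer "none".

B

Distances from 55.129°N, 36.193°E:
A: √((-0.040·111.32)² + (-0.056·63.69)²) = √(19.82743 + 12.72092) = 5.705 km
B: √((0.003·111.32)² + (-0.010·63.69)²) = √(0.11153 + 0.40564) = 0.719 km
C: √((-0.071·111.32)² + (-0.098·63.69)²) = √(62.46879 + 38.95782) = 10.071 km
D: √((0.096·111.32)² + (0.067·63.69)²) = √(114.20598 + 18.20925) = 11.507 km
E: √((-0.158·111.32)² + (0.009·63.69)²) = √(309.35744 + 0.32857) = 17.598 km
F: √((0.125·111.32)² + (-0.033·63.69)²) = √(193.62722 + 4.41744) = 14.073 km
G: √((-0.167·111.32)² + (0.098·63.69)²) = √(345.60446 + 38.95782) = 19.610 km
H: √((-0.161·111.32)² + (-0.053·63.69)²) = √(321.21672 + 11.39447) = 18.238 km
I: √((-0.179·111.32)² + (0.132·63.69)²) = √(397.05663 + 70.67899) = 21.627 km
J: √((-0.157·111.32)² + (-0.057·63.69)²) = √(305.45392 + 13.17930) = 17.850 km
K: √((-0.159·111.32)² + (0.128·63.69)²) = √(313.28575 + 66.46032) = 19.487 km
L: √((0.068·111.32)² + (0.066·63.69)²) = √(57.30127 + 17.66975) = 8.659 km
M: √((0.024·111.32)² + (-0.014·63.69)²) = √(7.13787 + 0.79506) = 2.817 km
N: √((0.008·111.32)² + (0.093·63.69)²) = √(0.79310 + 35.08394) = 5.990 km
O: √((-0.024·111.32)² + (-0.084·63.69)²) = √(7.13787 + 28.62207) = 5.980 km
Threshold 1.75 km: B (0.719 km) is within range.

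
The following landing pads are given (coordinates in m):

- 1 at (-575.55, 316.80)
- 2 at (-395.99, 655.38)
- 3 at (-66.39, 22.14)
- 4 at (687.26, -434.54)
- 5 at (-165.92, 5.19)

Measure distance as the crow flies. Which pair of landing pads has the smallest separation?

Pairwise distances:
1–2: 383.25 m
1–3: 588.28 m
1–4: 1469.42 m
1–5: 514.68 m
2–3: 713.88 m
2–4: 1536.67 m
2–5: 689.70 m
3–4: 881.22 m
3–5: 100.96 m
4–5: 959.83 m
Closest pair: 3–5 at 100.96 m.

3 and 5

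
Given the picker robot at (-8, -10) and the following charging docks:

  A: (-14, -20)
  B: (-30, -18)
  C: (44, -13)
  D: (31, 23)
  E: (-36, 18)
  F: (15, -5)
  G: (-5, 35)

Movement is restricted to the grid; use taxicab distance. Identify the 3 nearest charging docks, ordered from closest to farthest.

A, F, B

Distances from (-8, -10):
A: |-6| + |-10| = 6 + 10 = 16
B: |-22| + |-8| = 22 + 8 = 30
C: |52| + |-3| = 52 + 3 = 55
D: |39| + |33| = 39 + 33 = 72
E: |-28| + |28| = 28 + 28 = 56
F: |23| + |5| = 23 + 5 = 28
G: |3| + |45| = 3 + 45 = 48
Sorted: A (16) < F (28) < B (30) < G (48) < C (55) < …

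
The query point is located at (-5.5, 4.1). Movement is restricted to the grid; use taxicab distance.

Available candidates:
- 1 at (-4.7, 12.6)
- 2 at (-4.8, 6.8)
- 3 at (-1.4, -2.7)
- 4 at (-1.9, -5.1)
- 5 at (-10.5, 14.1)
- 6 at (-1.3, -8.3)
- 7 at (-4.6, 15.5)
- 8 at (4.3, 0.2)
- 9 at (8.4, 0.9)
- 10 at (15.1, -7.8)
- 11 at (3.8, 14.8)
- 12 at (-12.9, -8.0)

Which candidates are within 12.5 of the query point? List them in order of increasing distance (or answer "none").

Distances from (-5.5, 4.1):
1: |0.8| + |8.5| = 0.8 + 8.5 = 9.3
2: |0.7| + |2.7| = 0.7 + 2.7 = 3.4
3: |4.1| + |-6.8| = 4.1 + 6.8 = 10.9
4: |3.6| + |-9.2| = 3.6 + 9.2 = 12.8
5: |-5.0| + |10.0| = 5.0 + 10.0 = 15.0
6: |4.2| + |-12.4| = 4.2 + 12.4 = 16.6
7: |0.9| + |11.4| = 0.9 + 11.4 = 12.3
8: |9.8| + |-3.9| = 9.8 + 3.9 = 13.7
9: |13.9| + |-3.2| = 13.9 + 3.2 = 17.1
10: |20.6| + |-11.9| = 20.6 + 11.9 = 32.5
11: |9.3| + |10.7| = 9.3 + 10.7 = 20.0
12: |-7.4| + |-12.1| = 7.4 + 12.1 = 19.5
Threshold 12.5: 2 (3.4), 1 (9.3), 3 (10.9), 7 (12.3) are within range.

2, 1, 3, 7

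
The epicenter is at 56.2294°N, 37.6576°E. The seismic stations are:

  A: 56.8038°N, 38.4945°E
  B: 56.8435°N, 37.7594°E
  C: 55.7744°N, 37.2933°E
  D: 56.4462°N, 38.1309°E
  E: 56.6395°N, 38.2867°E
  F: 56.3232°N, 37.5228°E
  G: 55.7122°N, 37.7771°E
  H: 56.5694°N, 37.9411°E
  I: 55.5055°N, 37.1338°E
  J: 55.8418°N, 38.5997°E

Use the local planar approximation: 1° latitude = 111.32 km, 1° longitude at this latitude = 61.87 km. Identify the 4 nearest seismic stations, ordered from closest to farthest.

Distances from 56.2294°N, 37.6576°E:
A: √((0.5744·111.32)² + (0.8369·61.87)²) = √(4088.605964 + 2681.065152) = 82.2780 km
B: √((0.6141·111.32)² + (0.1018·61.87)²) = √(4673.309995 + 39.669414) = 68.6511 km
C: √((-0.4550·111.32)² + (-0.3643·61.87)²) = √(2565.483280 + 508.017385) = 55.4392 km
D: √((0.2168·111.32)² + (0.4733·61.87)²) = √(582.458451 + 857.498247) = 37.9468 km
E: √((0.4101·111.32)² + (0.6291·61.87)²) = √(2084.135417 + 1514.954545) = 59.9924 km
F: √((0.0938·111.32)² + (-0.1348·61.87)²) = √(109.031521 + 69.556868) = 13.3637 km
G: √((-0.5172·111.32)² + (0.1195·61.87)²) = √(3314.846541 + 54.663325) = 58.0475 km
H: √((0.3400·111.32)² + (0.2835·61.87)²) = √(1432.531661 + 307.656687) = 41.7156 km
I: √((-0.7239·111.32)² + (-0.5238·61.87)²) = √(6493.869376 + 1050.246445) = 86.8569 km
J: √((-0.3876·111.32)² + (0.9421·61.87)²) = √(1861.718147 + 3397.459119) = 72.5202 km
Sorted: F (13.3637 km) < D (37.9468 km) < H (41.7156 km) < C (55.4392 km) < G (58.0475 km) < E (59.9924 km) < …

F, D, H, C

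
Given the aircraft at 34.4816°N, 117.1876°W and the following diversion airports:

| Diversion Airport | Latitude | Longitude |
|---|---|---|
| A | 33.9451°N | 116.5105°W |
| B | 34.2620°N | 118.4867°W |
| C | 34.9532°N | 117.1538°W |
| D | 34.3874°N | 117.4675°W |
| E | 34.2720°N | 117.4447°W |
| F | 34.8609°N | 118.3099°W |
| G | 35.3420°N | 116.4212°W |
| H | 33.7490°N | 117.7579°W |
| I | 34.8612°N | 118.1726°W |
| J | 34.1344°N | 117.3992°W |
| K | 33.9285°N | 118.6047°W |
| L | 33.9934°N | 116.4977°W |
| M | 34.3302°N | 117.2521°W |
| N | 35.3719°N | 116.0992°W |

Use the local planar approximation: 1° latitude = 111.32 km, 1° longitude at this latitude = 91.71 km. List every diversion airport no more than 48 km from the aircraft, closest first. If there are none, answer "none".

M, D, E, J

Distances from 34.4816°N, 117.1876°W:
A: 86.1561 km
B: 121.6226 km
C: 52.5899 km
D: 27.7289 km
E: 33.1718 km
F: 111.2503 km
G: 118.8022 km
H: 96.8835 km
I: 99.7294 km
J: 43.2485 km
K: 143.8095 km
L: 83.4069 km
M: 17.8618 km
N: 140.6624 km
Threshold 48 km: M (17.8618 km), D (27.7289 km), E (33.1718 km), J (43.2485 km) are within range.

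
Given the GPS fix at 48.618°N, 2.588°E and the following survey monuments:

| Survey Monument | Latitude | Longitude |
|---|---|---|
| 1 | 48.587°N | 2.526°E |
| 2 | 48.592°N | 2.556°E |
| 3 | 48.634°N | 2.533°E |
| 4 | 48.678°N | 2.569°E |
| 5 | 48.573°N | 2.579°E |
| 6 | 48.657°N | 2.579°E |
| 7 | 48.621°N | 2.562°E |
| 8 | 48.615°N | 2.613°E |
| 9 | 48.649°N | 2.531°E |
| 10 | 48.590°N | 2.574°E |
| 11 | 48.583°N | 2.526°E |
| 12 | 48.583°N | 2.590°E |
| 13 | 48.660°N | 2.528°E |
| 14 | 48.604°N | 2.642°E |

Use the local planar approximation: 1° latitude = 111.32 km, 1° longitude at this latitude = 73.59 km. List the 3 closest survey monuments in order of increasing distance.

8, 7, 10

Distances from 48.618°N, 2.588°E:
1: √((-0.031·111.32)² + (-0.062·73.59)²) = √(11.90885 + 20.81714) = 5.721 km
2: √((-0.026·111.32)² + (-0.032·73.59)²) = √(8.37709 + 5.54546) = 3.731 km
3: √((0.016·111.32)² + (-0.055·73.59)²) = √(3.17239 + 16.38185) = 4.422 km
4: √((0.060·111.32)² + (-0.019·73.59)²) = √(44.61171 + 1.95499) = 6.824 km
5: √((-0.045·111.32)² + (-0.009·73.59)²) = √(25.09409 + 0.43865) = 5.053 km
6: √((0.039·111.32)² + (-0.009·73.59)²) = √(18.84845 + 0.43865) = 4.392 km
7: √((0.003·111.32)² + (-0.026·73.59)²) = √(0.11153 + 3.66087) = 1.942 km
8: √((-0.003·111.32)² + (0.025·73.59)²) = √(0.11153 + 3.38468) = 1.870 km
9: √((0.031·111.32)² + (-0.057·73.59)²) = √(11.90885 + 17.59492) = 5.432 km
10: √((-0.028·111.32)² + (-0.014·73.59)²) = √(9.71544 + 1.06144) = 3.283 km
11: √((-0.035·111.32)² + (-0.062·73.59)²) = √(15.18037 + 20.81714) = 6.000 km
12: √((-0.035·111.32)² + (0.002·73.59)²) = √(15.18037 + 0.02166) = 3.899 km
13: √((0.042·111.32)² + (-0.060·73.59)²) = √(21.85974 + 19.49576) = 6.431 km
14: √((-0.014·111.32)² + (0.054·73.59)²) = √(2.42886 + 15.79156) = 4.269 km
Sorted: 8 (1.870 km) < 7 (1.942 km) < 10 (3.283 km) < 2 (3.731 km) < 12 (3.899 km) < …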